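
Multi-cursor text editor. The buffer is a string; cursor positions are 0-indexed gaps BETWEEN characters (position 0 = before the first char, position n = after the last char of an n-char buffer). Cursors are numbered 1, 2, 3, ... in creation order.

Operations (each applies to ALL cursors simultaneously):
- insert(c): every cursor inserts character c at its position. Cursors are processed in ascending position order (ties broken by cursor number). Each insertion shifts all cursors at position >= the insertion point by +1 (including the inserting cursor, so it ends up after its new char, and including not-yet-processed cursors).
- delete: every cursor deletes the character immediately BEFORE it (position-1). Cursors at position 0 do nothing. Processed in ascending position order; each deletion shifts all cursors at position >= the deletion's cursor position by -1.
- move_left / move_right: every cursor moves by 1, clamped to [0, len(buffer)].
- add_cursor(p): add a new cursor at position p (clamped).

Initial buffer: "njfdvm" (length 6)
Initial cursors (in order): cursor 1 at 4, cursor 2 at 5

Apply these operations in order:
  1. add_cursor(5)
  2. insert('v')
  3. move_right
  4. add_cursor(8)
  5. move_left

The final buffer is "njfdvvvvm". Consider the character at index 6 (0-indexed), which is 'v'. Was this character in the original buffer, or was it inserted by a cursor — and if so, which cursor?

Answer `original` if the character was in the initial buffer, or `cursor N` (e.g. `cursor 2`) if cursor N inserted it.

Answer: cursor 2

Derivation:
After op 1 (add_cursor(5)): buffer="njfdvm" (len 6), cursors c1@4 c2@5 c3@5, authorship ......
After op 2 (insert('v')): buffer="njfdvvvvm" (len 9), cursors c1@5 c2@8 c3@8, authorship ....1.23.
After op 3 (move_right): buffer="njfdvvvvm" (len 9), cursors c1@6 c2@9 c3@9, authorship ....1.23.
After op 4 (add_cursor(8)): buffer="njfdvvvvm" (len 9), cursors c1@6 c4@8 c2@9 c3@9, authorship ....1.23.
After op 5 (move_left): buffer="njfdvvvvm" (len 9), cursors c1@5 c4@7 c2@8 c3@8, authorship ....1.23.
Authorship (.=original, N=cursor N): . . . . 1 . 2 3 .
Index 6: author = 2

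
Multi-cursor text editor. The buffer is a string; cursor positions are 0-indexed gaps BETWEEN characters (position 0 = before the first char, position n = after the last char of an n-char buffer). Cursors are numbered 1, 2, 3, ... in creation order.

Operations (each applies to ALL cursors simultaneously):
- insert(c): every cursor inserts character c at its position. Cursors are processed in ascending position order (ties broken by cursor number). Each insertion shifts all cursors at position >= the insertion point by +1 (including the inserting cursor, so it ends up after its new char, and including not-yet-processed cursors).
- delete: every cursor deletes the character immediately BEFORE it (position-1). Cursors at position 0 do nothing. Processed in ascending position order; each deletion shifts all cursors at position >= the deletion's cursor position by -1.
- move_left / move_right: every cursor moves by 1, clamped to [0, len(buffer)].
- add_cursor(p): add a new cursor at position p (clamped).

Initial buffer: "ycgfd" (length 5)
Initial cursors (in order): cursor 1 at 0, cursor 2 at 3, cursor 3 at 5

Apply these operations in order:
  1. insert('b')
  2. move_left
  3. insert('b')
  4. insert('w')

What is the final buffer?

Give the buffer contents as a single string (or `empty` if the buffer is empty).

Answer: bwbycgbwbfdbwb

Derivation:
After op 1 (insert('b')): buffer="bycgbfdb" (len 8), cursors c1@1 c2@5 c3@8, authorship 1...2..3
After op 2 (move_left): buffer="bycgbfdb" (len 8), cursors c1@0 c2@4 c3@7, authorship 1...2..3
After op 3 (insert('b')): buffer="bbycgbbfdbb" (len 11), cursors c1@1 c2@6 c3@10, authorship 11...22..33
After op 4 (insert('w')): buffer="bwbycgbwbfdbwb" (len 14), cursors c1@2 c2@8 c3@13, authorship 111...222..333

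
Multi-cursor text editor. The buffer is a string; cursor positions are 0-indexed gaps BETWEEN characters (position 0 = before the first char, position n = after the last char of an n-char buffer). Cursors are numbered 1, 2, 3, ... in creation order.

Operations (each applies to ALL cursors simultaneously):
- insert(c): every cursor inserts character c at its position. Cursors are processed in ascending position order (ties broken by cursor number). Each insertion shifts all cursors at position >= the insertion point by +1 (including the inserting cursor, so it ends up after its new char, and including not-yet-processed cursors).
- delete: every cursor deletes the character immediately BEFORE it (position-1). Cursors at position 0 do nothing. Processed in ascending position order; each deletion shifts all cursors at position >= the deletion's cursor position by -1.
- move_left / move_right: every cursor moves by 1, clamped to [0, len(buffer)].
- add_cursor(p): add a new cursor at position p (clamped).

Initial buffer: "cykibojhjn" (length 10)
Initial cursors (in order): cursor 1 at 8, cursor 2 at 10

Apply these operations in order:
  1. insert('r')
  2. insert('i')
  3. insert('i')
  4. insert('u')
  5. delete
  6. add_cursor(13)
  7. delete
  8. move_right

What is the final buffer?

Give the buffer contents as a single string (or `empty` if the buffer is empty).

Answer: cykibojhrijri

Derivation:
After op 1 (insert('r')): buffer="cykibojhrjnr" (len 12), cursors c1@9 c2@12, authorship ........1..2
After op 2 (insert('i')): buffer="cykibojhrijnri" (len 14), cursors c1@10 c2@14, authorship ........11..22
After op 3 (insert('i')): buffer="cykibojhriijnrii" (len 16), cursors c1@11 c2@16, authorship ........111..222
After op 4 (insert('u')): buffer="cykibojhriiujnriiu" (len 18), cursors c1@12 c2@18, authorship ........1111..2222
After op 5 (delete): buffer="cykibojhriijnrii" (len 16), cursors c1@11 c2@16, authorship ........111..222
After op 6 (add_cursor(13)): buffer="cykibojhriijnrii" (len 16), cursors c1@11 c3@13 c2@16, authorship ........111..222
After op 7 (delete): buffer="cykibojhrijri" (len 13), cursors c1@10 c3@11 c2@13, authorship ........11.22
After op 8 (move_right): buffer="cykibojhrijri" (len 13), cursors c1@11 c3@12 c2@13, authorship ........11.22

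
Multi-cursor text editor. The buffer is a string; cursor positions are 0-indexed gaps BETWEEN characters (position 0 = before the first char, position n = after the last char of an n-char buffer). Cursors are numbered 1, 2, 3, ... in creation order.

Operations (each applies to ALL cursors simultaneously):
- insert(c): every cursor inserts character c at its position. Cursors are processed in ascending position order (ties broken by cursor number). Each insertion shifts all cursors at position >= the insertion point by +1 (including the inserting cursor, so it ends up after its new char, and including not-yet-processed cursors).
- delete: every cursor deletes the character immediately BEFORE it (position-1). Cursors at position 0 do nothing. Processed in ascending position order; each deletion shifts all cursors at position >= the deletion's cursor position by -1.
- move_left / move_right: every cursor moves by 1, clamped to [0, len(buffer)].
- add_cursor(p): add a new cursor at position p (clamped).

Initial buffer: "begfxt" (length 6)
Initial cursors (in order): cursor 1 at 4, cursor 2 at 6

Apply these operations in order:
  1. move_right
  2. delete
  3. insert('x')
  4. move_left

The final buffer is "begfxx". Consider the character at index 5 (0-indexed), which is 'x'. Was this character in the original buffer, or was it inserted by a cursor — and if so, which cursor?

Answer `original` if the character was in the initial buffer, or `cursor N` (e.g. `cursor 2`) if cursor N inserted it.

After op 1 (move_right): buffer="begfxt" (len 6), cursors c1@5 c2@6, authorship ......
After op 2 (delete): buffer="begf" (len 4), cursors c1@4 c2@4, authorship ....
After op 3 (insert('x')): buffer="begfxx" (len 6), cursors c1@6 c2@6, authorship ....12
After op 4 (move_left): buffer="begfxx" (len 6), cursors c1@5 c2@5, authorship ....12
Authorship (.=original, N=cursor N): . . . . 1 2
Index 5: author = 2

Answer: cursor 2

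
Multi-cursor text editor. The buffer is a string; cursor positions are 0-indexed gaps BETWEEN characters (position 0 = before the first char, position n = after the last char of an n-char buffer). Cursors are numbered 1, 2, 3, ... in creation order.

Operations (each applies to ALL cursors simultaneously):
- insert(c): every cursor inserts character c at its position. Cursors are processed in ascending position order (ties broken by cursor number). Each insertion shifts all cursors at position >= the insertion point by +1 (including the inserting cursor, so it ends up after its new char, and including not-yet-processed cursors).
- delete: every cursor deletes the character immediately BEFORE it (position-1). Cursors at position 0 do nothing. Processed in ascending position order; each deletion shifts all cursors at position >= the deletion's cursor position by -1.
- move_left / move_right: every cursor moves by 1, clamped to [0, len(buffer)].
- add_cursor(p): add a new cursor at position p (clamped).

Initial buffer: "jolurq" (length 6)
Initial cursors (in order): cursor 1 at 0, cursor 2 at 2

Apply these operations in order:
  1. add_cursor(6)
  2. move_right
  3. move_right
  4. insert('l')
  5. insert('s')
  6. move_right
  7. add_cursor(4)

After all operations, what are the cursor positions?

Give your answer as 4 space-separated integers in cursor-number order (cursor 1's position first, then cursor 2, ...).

Answer: 5 9 12 4

Derivation:
After op 1 (add_cursor(6)): buffer="jolurq" (len 6), cursors c1@0 c2@2 c3@6, authorship ......
After op 2 (move_right): buffer="jolurq" (len 6), cursors c1@1 c2@3 c3@6, authorship ......
After op 3 (move_right): buffer="jolurq" (len 6), cursors c1@2 c2@4 c3@6, authorship ......
After op 4 (insert('l')): buffer="jollulrql" (len 9), cursors c1@3 c2@6 c3@9, authorship ..1..2..3
After op 5 (insert('s')): buffer="jolslulsrqls" (len 12), cursors c1@4 c2@8 c3@12, authorship ..11..22..33
After op 6 (move_right): buffer="jolslulsrqls" (len 12), cursors c1@5 c2@9 c3@12, authorship ..11..22..33
After op 7 (add_cursor(4)): buffer="jolslulsrqls" (len 12), cursors c4@4 c1@5 c2@9 c3@12, authorship ..11..22..33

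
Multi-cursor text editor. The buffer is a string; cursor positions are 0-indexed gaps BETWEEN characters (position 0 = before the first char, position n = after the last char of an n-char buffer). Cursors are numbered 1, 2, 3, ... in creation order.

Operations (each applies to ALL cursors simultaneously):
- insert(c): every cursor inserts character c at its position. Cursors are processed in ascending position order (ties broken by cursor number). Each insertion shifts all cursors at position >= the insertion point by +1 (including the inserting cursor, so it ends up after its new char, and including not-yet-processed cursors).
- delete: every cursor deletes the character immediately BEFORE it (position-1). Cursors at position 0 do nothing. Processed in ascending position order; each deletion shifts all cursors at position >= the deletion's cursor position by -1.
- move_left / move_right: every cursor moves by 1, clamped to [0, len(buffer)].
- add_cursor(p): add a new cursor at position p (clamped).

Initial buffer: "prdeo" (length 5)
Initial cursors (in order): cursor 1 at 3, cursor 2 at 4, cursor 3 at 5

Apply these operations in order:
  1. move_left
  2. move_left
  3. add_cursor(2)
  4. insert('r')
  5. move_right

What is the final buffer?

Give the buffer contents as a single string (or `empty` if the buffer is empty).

Answer: prrrrdreo

Derivation:
After op 1 (move_left): buffer="prdeo" (len 5), cursors c1@2 c2@3 c3@4, authorship .....
After op 2 (move_left): buffer="prdeo" (len 5), cursors c1@1 c2@2 c3@3, authorship .....
After op 3 (add_cursor(2)): buffer="prdeo" (len 5), cursors c1@1 c2@2 c4@2 c3@3, authorship .....
After op 4 (insert('r')): buffer="prrrrdreo" (len 9), cursors c1@2 c2@5 c4@5 c3@7, authorship .1.24.3..
After op 5 (move_right): buffer="prrrrdreo" (len 9), cursors c1@3 c2@6 c4@6 c3@8, authorship .1.24.3..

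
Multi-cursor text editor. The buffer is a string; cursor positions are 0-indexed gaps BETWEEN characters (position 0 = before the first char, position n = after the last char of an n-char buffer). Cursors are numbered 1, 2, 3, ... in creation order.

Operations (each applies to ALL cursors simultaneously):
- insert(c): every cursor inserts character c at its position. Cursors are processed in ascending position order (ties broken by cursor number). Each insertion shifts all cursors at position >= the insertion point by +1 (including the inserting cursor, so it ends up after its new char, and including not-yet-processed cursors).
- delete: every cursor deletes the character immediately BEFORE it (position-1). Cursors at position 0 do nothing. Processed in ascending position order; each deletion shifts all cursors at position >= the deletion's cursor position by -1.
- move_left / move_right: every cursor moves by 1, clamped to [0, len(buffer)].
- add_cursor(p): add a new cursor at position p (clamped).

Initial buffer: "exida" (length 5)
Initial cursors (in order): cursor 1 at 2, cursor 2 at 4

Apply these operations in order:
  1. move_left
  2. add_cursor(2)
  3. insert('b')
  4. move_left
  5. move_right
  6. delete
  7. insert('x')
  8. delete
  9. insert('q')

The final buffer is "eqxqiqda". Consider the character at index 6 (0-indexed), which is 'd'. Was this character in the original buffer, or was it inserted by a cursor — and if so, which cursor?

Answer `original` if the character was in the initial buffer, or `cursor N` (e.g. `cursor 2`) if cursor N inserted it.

Answer: original

Derivation:
After op 1 (move_left): buffer="exida" (len 5), cursors c1@1 c2@3, authorship .....
After op 2 (add_cursor(2)): buffer="exida" (len 5), cursors c1@1 c3@2 c2@3, authorship .....
After op 3 (insert('b')): buffer="ebxbibda" (len 8), cursors c1@2 c3@4 c2@6, authorship .1.3.2..
After op 4 (move_left): buffer="ebxbibda" (len 8), cursors c1@1 c3@3 c2@5, authorship .1.3.2..
After op 5 (move_right): buffer="ebxbibda" (len 8), cursors c1@2 c3@4 c2@6, authorship .1.3.2..
After op 6 (delete): buffer="exida" (len 5), cursors c1@1 c3@2 c2@3, authorship .....
After op 7 (insert('x')): buffer="exxxixda" (len 8), cursors c1@2 c3@4 c2@6, authorship .1.3.2..
After op 8 (delete): buffer="exida" (len 5), cursors c1@1 c3@2 c2@3, authorship .....
After op 9 (insert('q')): buffer="eqxqiqda" (len 8), cursors c1@2 c3@4 c2@6, authorship .1.3.2..
Authorship (.=original, N=cursor N): . 1 . 3 . 2 . .
Index 6: author = original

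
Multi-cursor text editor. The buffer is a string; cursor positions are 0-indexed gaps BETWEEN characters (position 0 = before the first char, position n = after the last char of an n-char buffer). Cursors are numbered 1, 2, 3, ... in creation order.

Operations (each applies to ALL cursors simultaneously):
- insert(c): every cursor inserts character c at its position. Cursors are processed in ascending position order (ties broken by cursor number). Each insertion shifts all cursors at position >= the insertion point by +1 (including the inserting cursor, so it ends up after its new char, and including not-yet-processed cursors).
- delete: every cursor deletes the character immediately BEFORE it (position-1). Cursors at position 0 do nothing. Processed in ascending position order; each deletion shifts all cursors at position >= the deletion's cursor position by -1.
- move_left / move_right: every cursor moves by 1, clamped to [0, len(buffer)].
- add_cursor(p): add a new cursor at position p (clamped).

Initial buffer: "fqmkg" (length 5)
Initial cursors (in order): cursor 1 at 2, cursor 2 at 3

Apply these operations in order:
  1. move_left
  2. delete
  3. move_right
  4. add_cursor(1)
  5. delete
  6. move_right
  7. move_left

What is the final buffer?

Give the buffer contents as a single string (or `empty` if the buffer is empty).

After op 1 (move_left): buffer="fqmkg" (len 5), cursors c1@1 c2@2, authorship .....
After op 2 (delete): buffer="mkg" (len 3), cursors c1@0 c2@0, authorship ...
After op 3 (move_right): buffer="mkg" (len 3), cursors c1@1 c2@1, authorship ...
After op 4 (add_cursor(1)): buffer="mkg" (len 3), cursors c1@1 c2@1 c3@1, authorship ...
After op 5 (delete): buffer="kg" (len 2), cursors c1@0 c2@0 c3@0, authorship ..
After op 6 (move_right): buffer="kg" (len 2), cursors c1@1 c2@1 c3@1, authorship ..
After op 7 (move_left): buffer="kg" (len 2), cursors c1@0 c2@0 c3@0, authorship ..

Answer: kg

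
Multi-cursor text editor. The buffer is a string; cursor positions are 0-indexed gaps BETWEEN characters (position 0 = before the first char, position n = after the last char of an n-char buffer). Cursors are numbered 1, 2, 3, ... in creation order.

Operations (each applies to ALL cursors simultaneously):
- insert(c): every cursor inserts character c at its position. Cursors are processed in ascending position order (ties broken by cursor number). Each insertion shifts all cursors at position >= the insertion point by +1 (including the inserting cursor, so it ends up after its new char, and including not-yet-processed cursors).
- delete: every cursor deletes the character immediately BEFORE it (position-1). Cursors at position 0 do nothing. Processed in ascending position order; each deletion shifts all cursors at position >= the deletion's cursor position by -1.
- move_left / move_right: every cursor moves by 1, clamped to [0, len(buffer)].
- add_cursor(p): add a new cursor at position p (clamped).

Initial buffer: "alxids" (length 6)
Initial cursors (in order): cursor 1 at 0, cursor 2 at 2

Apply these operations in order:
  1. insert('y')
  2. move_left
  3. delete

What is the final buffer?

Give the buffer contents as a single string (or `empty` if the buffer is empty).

After op 1 (insert('y')): buffer="yalyxids" (len 8), cursors c1@1 c2@4, authorship 1..2....
After op 2 (move_left): buffer="yalyxids" (len 8), cursors c1@0 c2@3, authorship 1..2....
After op 3 (delete): buffer="yayxids" (len 7), cursors c1@0 c2@2, authorship 1.2....

Answer: yayxids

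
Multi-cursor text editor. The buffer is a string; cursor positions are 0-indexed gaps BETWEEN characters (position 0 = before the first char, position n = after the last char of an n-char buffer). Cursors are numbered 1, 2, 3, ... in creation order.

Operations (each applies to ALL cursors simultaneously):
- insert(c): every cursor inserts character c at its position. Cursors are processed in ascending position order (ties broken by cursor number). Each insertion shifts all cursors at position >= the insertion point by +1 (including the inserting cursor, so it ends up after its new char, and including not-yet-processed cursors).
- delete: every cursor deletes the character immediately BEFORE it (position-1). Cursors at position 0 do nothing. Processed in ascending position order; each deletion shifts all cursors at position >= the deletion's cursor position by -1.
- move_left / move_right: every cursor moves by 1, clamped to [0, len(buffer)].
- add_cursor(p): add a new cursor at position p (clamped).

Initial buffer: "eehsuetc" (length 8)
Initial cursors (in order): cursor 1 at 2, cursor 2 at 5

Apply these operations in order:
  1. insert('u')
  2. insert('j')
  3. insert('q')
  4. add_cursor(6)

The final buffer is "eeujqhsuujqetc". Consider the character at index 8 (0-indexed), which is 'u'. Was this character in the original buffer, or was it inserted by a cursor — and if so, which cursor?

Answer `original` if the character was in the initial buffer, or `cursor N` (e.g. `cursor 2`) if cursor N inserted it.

After op 1 (insert('u')): buffer="eeuhsuuetc" (len 10), cursors c1@3 c2@7, authorship ..1...2...
After op 2 (insert('j')): buffer="eeujhsuujetc" (len 12), cursors c1@4 c2@9, authorship ..11...22...
After op 3 (insert('q')): buffer="eeujqhsuujqetc" (len 14), cursors c1@5 c2@11, authorship ..111...222...
After op 4 (add_cursor(6)): buffer="eeujqhsuujqetc" (len 14), cursors c1@5 c3@6 c2@11, authorship ..111...222...
Authorship (.=original, N=cursor N): . . 1 1 1 . . . 2 2 2 . . .
Index 8: author = 2

Answer: cursor 2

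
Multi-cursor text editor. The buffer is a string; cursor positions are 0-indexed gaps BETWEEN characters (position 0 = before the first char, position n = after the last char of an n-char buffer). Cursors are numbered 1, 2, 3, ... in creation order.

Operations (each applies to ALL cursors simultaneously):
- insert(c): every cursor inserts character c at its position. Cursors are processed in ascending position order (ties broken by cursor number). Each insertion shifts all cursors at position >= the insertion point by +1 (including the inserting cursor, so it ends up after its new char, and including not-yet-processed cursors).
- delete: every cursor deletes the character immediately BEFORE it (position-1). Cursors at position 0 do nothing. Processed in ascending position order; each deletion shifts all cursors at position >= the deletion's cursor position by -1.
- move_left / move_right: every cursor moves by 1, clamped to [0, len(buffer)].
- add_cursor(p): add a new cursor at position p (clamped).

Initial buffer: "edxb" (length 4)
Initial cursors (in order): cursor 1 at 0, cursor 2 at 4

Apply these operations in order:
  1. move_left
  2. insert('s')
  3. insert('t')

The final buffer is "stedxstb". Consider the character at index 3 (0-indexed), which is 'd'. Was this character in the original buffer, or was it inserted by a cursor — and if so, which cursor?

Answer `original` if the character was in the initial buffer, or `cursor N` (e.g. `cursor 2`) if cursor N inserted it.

After op 1 (move_left): buffer="edxb" (len 4), cursors c1@0 c2@3, authorship ....
After op 2 (insert('s')): buffer="sedxsb" (len 6), cursors c1@1 c2@5, authorship 1...2.
After op 3 (insert('t')): buffer="stedxstb" (len 8), cursors c1@2 c2@7, authorship 11...22.
Authorship (.=original, N=cursor N): 1 1 . . . 2 2 .
Index 3: author = original

Answer: original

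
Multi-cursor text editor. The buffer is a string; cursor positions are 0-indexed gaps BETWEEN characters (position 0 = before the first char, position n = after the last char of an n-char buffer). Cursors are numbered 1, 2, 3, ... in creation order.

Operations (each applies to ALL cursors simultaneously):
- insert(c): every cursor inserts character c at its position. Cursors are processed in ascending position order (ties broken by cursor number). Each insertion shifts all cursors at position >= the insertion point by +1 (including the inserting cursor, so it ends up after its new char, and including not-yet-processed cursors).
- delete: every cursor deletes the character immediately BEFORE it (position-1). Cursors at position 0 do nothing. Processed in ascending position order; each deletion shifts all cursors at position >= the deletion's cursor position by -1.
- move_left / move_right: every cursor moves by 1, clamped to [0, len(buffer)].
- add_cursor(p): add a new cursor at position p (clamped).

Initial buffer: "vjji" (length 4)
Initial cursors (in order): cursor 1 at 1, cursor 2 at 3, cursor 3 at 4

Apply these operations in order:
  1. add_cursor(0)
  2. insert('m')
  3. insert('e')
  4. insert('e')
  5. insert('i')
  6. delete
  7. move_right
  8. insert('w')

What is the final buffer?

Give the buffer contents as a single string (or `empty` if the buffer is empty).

After op 1 (add_cursor(0)): buffer="vjji" (len 4), cursors c4@0 c1@1 c2@3 c3@4, authorship ....
After op 2 (insert('m')): buffer="mvmjjmim" (len 8), cursors c4@1 c1@3 c2@6 c3@8, authorship 4.1..2.3
After op 3 (insert('e')): buffer="mevmejjmeime" (len 12), cursors c4@2 c1@5 c2@9 c3@12, authorship 44.11..22.33
After op 4 (insert('e')): buffer="meevmeejjmeeimee" (len 16), cursors c4@3 c1@7 c2@12 c3@16, authorship 444.111..222.333
After op 5 (insert('i')): buffer="meeivmeeijjmeeiimeei" (len 20), cursors c4@4 c1@9 c2@15 c3@20, authorship 4444.1111..2222.3333
After op 6 (delete): buffer="meevmeejjmeeimee" (len 16), cursors c4@3 c1@7 c2@12 c3@16, authorship 444.111..222.333
After op 7 (move_right): buffer="meevmeejjmeeimee" (len 16), cursors c4@4 c1@8 c2@13 c3@16, authorship 444.111..222.333
After op 8 (insert('w')): buffer="meevwmeejwjmeeiwmeew" (len 20), cursors c4@5 c1@10 c2@16 c3@20, authorship 444.4111.1.222.23333

Answer: meevwmeejwjmeeiwmeew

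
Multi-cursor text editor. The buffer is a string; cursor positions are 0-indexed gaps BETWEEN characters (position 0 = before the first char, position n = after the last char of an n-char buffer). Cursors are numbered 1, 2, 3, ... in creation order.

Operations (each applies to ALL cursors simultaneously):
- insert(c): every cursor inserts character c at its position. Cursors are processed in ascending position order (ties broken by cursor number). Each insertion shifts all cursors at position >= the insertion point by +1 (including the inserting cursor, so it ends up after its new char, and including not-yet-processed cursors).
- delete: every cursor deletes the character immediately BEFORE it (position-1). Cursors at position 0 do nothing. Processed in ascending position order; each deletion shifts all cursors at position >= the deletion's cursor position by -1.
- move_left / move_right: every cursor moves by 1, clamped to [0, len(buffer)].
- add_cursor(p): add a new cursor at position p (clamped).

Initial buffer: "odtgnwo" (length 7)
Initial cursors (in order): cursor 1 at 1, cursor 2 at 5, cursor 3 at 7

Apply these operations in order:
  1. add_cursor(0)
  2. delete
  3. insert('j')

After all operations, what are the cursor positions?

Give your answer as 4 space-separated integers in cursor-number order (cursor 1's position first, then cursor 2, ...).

After op 1 (add_cursor(0)): buffer="odtgnwo" (len 7), cursors c4@0 c1@1 c2@5 c3@7, authorship .......
After op 2 (delete): buffer="dtgw" (len 4), cursors c1@0 c4@0 c2@3 c3@4, authorship ....
After op 3 (insert('j')): buffer="jjdtgjwj" (len 8), cursors c1@2 c4@2 c2@6 c3@8, authorship 14...2.3

Answer: 2 6 8 2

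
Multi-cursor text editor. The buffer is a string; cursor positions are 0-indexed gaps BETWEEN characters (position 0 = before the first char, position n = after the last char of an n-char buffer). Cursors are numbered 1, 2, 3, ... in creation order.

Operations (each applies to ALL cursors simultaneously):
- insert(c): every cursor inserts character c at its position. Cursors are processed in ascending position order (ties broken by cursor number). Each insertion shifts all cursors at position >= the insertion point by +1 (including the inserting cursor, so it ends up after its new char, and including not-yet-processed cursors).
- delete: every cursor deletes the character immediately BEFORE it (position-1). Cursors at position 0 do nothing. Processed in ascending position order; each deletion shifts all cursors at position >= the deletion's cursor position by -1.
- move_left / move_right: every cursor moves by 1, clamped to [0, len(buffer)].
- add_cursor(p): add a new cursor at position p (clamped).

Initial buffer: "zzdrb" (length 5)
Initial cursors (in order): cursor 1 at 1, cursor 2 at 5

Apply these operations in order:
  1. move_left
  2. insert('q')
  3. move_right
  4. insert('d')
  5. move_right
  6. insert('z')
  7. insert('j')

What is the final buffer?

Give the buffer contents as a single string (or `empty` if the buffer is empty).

After op 1 (move_left): buffer="zzdrb" (len 5), cursors c1@0 c2@4, authorship .....
After op 2 (insert('q')): buffer="qzzdrqb" (len 7), cursors c1@1 c2@6, authorship 1....2.
After op 3 (move_right): buffer="qzzdrqb" (len 7), cursors c1@2 c2@7, authorship 1....2.
After op 4 (insert('d')): buffer="qzdzdrqbd" (len 9), cursors c1@3 c2@9, authorship 1.1...2.2
After op 5 (move_right): buffer="qzdzdrqbd" (len 9), cursors c1@4 c2@9, authorship 1.1...2.2
After op 6 (insert('z')): buffer="qzdzzdrqbdz" (len 11), cursors c1@5 c2@11, authorship 1.1.1..2.22
After op 7 (insert('j')): buffer="qzdzzjdrqbdzj" (len 13), cursors c1@6 c2@13, authorship 1.1.11..2.222

Answer: qzdzzjdrqbdzj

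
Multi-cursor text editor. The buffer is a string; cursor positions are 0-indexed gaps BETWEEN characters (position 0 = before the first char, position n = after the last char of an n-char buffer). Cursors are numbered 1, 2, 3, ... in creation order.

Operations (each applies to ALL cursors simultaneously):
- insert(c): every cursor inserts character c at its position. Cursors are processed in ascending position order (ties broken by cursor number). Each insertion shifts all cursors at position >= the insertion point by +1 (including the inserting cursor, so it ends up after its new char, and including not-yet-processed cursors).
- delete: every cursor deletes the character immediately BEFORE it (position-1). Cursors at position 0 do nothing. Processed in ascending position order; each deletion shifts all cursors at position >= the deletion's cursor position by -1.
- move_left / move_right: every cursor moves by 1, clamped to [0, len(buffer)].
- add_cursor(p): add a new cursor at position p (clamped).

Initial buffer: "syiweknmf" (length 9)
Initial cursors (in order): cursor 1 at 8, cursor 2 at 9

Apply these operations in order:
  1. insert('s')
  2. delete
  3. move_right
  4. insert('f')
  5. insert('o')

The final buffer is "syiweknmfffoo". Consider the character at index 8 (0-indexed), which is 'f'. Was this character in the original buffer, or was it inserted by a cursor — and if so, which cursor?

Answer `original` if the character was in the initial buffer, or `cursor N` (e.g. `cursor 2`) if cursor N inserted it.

Answer: original

Derivation:
After op 1 (insert('s')): buffer="syiweknmsfs" (len 11), cursors c1@9 c2@11, authorship ........1.2
After op 2 (delete): buffer="syiweknmf" (len 9), cursors c1@8 c2@9, authorship .........
After op 3 (move_right): buffer="syiweknmf" (len 9), cursors c1@9 c2@9, authorship .........
After op 4 (insert('f')): buffer="syiweknmfff" (len 11), cursors c1@11 c2@11, authorship .........12
After op 5 (insert('o')): buffer="syiweknmfffoo" (len 13), cursors c1@13 c2@13, authorship .........1212
Authorship (.=original, N=cursor N): . . . . . . . . . 1 2 1 2
Index 8: author = original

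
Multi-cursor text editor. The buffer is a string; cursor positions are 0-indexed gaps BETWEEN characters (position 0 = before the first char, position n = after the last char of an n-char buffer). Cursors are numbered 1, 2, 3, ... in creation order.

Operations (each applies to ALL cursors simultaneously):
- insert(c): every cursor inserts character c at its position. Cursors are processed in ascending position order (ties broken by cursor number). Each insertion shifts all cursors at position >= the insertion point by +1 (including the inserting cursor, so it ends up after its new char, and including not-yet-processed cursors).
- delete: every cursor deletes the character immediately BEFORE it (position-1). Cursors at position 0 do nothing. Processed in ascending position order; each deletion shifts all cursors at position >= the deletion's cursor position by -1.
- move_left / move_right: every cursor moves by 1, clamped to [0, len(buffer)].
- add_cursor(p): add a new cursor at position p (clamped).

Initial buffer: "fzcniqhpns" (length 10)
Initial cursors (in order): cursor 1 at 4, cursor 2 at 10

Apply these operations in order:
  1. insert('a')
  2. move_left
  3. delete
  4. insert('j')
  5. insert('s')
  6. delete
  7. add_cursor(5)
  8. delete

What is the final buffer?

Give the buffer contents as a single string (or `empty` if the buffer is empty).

After op 1 (insert('a')): buffer="fzcnaiqhpnsa" (len 12), cursors c1@5 c2@12, authorship ....1......2
After op 2 (move_left): buffer="fzcnaiqhpnsa" (len 12), cursors c1@4 c2@11, authorship ....1......2
After op 3 (delete): buffer="fzcaiqhpna" (len 10), cursors c1@3 c2@9, authorship ...1.....2
After op 4 (insert('j')): buffer="fzcjaiqhpnja" (len 12), cursors c1@4 c2@11, authorship ...11.....22
After op 5 (insert('s')): buffer="fzcjsaiqhpnjsa" (len 14), cursors c1@5 c2@13, authorship ...111.....222
After op 6 (delete): buffer="fzcjaiqhpnja" (len 12), cursors c1@4 c2@11, authorship ...11.....22
After op 7 (add_cursor(5)): buffer="fzcjaiqhpnja" (len 12), cursors c1@4 c3@5 c2@11, authorship ...11.....22
After op 8 (delete): buffer="fzciqhpna" (len 9), cursors c1@3 c3@3 c2@8, authorship ........2

Answer: fzciqhpna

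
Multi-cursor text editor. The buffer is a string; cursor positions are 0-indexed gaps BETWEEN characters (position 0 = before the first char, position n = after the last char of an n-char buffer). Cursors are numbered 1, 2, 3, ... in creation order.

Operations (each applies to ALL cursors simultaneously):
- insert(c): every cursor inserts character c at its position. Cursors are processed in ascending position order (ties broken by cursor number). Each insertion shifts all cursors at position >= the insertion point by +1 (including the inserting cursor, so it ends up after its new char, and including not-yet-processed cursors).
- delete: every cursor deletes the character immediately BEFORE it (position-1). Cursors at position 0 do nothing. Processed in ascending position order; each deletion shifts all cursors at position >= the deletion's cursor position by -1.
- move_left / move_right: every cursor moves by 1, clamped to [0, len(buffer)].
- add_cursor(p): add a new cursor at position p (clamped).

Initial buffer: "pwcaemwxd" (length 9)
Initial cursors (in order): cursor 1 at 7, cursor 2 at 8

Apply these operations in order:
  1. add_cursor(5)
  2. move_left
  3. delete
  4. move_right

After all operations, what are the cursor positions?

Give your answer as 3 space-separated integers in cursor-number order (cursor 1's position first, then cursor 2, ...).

Answer: 5 5 4

Derivation:
After op 1 (add_cursor(5)): buffer="pwcaemwxd" (len 9), cursors c3@5 c1@7 c2@8, authorship .........
After op 2 (move_left): buffer="pwcaemwxd" (len 9), cursors c3@4 c1@6 c2@7, authorship .........
After op 3 (delete): buffer="pwcexd" (len 6), cursors c3@3 c1@4 c2@4, authorship ......
After op 4 (move_right): buffer="pwcexd" (len 6), cursors c3@4 c1@5 c2@5, authorship ......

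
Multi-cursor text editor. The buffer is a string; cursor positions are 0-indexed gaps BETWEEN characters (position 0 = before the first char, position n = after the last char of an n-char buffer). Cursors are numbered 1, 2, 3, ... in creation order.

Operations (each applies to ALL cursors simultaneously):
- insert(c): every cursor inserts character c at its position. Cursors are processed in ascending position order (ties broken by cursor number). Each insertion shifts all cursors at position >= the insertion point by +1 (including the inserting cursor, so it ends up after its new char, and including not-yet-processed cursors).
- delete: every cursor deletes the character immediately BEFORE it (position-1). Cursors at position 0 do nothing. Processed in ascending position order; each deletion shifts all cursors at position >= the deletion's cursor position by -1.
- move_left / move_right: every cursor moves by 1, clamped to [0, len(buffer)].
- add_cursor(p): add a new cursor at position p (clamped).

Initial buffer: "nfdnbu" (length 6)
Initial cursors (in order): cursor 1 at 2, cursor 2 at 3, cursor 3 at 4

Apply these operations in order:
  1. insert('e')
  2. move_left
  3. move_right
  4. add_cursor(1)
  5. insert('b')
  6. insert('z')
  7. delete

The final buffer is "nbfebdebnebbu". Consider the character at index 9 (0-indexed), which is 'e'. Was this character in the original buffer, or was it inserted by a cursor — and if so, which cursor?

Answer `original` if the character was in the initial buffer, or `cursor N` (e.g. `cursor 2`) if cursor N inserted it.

Answer: cursor 3

Derivation:
After op 1 (insert('e')): buffer="nfedenebu" (len 9), cursors c1@3 c2@5 c3@7, authorship ..1.2.3..
After op 2 (move_left): buffer="nfedenebu" (len 9), cursors c1@2 c2@4 c3@6, authorship ..1.2.3..
After op 3 (move_right): buffer="nfedenebu" (len 9), cursors c1@3 c2@5 c3@7, authorship ..1.2.3..
After op 4 (add_cursor(1)): buffer="nfedenebu" (len 9), cursors c4@1 c1@3 c2@5 c3@7, authorship ..1.2.3..
After op 5 (insert('b')): buffer="nbfebdebnebbu" (len 13), cursors c4@2 c1@5 c2@8 c3@11, authorship .4.11.22.33..
After op 6 (insert('z')): buffer="nbzfebzdebznebzbu" (len 17), cursors c4@3 c1@7 c2@11 c3@15, authorship .44.111.222.333..
After op 7 (delete): buffer="nbfebdebnebbu" (len 13), cursors c4@2 c1@5 c2@8 c3@11, authorship .4.11.22.33..
Authorship (.=original, N=cursor N): . 4 . 1 1 . 2 2 . 3 3 . .
Index 9: author = 3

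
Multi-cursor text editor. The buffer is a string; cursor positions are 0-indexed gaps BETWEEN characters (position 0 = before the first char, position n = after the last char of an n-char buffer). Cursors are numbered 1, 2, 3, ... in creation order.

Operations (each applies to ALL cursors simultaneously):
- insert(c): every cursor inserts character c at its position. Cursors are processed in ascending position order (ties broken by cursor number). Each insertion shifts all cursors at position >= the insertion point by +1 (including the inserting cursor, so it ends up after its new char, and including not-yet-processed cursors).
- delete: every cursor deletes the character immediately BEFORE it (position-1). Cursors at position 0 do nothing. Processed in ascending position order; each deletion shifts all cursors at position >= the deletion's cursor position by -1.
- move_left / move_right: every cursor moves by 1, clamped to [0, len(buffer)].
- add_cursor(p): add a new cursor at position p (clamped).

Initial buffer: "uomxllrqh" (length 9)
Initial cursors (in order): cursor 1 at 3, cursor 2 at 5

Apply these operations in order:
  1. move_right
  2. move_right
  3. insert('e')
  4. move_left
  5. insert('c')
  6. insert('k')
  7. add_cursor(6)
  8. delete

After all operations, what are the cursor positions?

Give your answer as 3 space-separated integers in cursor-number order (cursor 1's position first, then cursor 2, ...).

After op 1 (move_right): buffer="uomxllrqh" (len 9), cursors c1@4 c2@6, authorship .........
After op 2 (move_right): buffer="uomxllrqh" (len 9), cursors c1@5 c2@7, authorship .........
After op 3 (insert('e')): buffer="uomxlelreqh" (len 11), cursors c1@6 c2@9, authorship .....1..2..
After op 4 (move_left): buffer="uomxlelreqh" (len 11), cursors c1@5 c2@8, authorship .....1..2..
After op 5 (insert('c')): buffer="uomxlcelrceqh" (len 13), cursors c1@6 c2@10, authorship .....11..22..
After op 6 (insert('k')): buffer="uomxlckelrckeqh" (len 15), cursors c1@7 c2@12, authorship .....111..222..
After op 7 (add_cursor(6)): buffer="uomxlckelrckeqh" (len 15), cursors c3@6 c1@7 c2@12, authorship .....111..222..
After op 8 (delete): buffer="uomxlelrceqh" (len 12), cursors c1@5 c3@5 c2@9, authorship .....1..22..

Answer: 5 9 5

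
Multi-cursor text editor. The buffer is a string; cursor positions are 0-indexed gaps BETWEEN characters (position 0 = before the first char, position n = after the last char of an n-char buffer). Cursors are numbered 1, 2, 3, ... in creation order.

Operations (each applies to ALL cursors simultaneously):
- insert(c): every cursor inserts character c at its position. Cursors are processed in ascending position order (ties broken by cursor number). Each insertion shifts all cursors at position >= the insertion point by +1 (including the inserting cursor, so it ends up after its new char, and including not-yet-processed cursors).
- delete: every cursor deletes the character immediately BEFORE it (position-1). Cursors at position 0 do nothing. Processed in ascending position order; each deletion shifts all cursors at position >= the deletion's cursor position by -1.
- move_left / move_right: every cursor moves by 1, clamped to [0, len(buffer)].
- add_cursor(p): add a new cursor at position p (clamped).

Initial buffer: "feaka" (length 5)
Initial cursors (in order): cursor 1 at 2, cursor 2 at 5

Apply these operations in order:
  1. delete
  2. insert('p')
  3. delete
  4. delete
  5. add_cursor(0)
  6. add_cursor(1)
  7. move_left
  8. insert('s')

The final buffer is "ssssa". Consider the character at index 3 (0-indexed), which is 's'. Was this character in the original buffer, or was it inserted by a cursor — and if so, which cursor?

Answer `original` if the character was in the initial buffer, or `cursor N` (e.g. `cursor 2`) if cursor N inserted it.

After op 1 (delete): buffer="fak" (len 3), cursors c1@1 c2@3, authorship ...
After op 2 (insert('p')): buffer="fpakp" (len 5), cursors c1@2 c2@5, authorship .1..2
After op 3 (delete): buffer="fak" (len 3), cursors c1@1 c2@3, authorship ...
After op 4 (delete): buffer="a" (len 1), cursors c1@0 c2@1, authorship .
After op 5 (add_cursor(0)): buffer="a" (len 1), cursors c1@0 c3@0 c2@1, authorship .
After op 6 (add_cursor(1)): buffer="a" (len 1), cursors c1@0 c3@0 c2@1 c4@1, authorship .
After op 7 (move_left): buffer="a" (len 1), cursors c1@0 c2@0 c3@0 c4@0, authorship .
After op 8 (insert('s')): buffer="ssssa" (len 5), cursors c1@4 c2@4 c3@4 c4@4, authorship 1234.
Authorship (.=original, N=cursor N): 1 2 3 4 .
Index 3: author = 4

Answer: cursor 4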